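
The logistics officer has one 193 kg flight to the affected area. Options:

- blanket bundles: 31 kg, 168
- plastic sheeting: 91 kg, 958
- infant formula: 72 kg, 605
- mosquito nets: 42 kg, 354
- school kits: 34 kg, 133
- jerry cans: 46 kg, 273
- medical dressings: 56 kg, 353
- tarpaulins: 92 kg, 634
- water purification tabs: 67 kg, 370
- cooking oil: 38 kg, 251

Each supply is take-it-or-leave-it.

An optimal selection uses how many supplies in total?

3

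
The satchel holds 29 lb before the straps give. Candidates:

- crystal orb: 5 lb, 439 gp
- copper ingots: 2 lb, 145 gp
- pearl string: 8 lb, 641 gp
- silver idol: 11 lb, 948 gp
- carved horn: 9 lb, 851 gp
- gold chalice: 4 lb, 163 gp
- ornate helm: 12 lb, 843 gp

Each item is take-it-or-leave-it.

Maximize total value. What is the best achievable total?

Ranking by ratio (value/lb): carved horn 94.56, crystal orb 87.80, silver idol 86.18, pearl string 80.12.
Taking the top-ratio items first gives crystal orb + copper ingots + silver idol + carved horn for 2383 (27 lb).
The 7 lb tied up in crystal orb and copper ingots is better spent on pearl string — total rises to 2440 (28 lb).

2440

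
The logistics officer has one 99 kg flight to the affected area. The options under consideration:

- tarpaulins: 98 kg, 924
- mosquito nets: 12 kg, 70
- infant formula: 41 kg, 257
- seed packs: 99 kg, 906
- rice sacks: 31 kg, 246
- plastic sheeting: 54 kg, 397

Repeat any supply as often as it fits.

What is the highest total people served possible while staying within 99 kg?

Tarpaulins uses 98 of the 99 kg and totals 924.

924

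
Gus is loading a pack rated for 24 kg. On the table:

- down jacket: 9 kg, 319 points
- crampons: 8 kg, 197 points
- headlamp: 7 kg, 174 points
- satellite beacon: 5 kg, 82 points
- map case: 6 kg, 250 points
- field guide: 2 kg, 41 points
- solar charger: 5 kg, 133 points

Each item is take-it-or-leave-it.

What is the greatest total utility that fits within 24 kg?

784

Ranking by ratio (utility/kg): map case 41.67, down jacket 35.44, solar charger 26.60, headlamp 24.86.
Filling by ratio: down jacket + map case + field guide + solar charger for 743, with 2 kg left unused.
Dropping solar charger frees 5 kg; slotting in headlamp (7 kg) lifts the total to 784 at 24 kg.
The closest alternative, down jacket + crampons + map case, reaches only 766.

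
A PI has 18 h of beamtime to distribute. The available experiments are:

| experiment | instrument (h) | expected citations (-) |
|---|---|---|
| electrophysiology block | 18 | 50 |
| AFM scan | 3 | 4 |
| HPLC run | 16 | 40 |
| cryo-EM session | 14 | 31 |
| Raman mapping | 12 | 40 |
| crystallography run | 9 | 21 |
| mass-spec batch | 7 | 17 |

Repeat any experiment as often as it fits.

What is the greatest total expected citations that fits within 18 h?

50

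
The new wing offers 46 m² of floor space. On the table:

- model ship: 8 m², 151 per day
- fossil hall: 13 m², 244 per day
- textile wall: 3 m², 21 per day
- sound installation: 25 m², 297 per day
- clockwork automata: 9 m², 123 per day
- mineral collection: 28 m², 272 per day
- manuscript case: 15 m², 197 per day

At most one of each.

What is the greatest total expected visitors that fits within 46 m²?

Model ship + fossil hall + clockwork automata + manuscript case uses 45 of the 46 m² and totals 715.
Nothing else within 46 m² beats 715.

715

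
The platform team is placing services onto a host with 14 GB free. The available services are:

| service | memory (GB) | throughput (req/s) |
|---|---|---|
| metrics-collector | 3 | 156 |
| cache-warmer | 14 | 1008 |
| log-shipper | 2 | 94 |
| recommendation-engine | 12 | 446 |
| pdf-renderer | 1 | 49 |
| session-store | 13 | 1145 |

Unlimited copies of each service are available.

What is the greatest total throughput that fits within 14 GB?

1194

Pdf-renderer + session-store uses 14 of the 14 GB and totals 1194.
No other feasible combination exceeds 1194.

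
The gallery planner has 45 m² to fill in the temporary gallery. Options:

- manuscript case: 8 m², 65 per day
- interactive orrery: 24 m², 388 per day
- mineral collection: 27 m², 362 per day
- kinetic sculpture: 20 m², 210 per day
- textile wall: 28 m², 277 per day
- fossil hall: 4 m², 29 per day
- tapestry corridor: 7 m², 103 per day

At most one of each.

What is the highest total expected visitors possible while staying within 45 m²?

598

Density check — interactive orrery 16.17, tapestry corridor 14.71, mineral collection 13.41 are the best per m².
Greedy by ratio would take manuscript case + interactive orrery + fossil hall + tapestry corridor: 43 m² used, total 585.
Dropping manuscript case and fossil hall and tapestry corridor frees 19 m²; slotting in kinetic sculpture (20 m²) lifts the total to 598 at 44 m².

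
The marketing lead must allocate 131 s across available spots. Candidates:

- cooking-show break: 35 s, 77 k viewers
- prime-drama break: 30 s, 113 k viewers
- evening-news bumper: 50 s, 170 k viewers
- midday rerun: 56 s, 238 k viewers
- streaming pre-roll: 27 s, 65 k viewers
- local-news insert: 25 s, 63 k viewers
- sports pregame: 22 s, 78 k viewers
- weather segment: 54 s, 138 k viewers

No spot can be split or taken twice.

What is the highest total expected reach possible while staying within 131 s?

The ratio heuristic lands on prime-drama break + midday rerun + sports pregame (429) but leaves 23 s idle.
Replace prime-drama break with evening-news bumper: the trade gains 57 net, giving 486 at 128 s.
The closest alternative, evening-news bumper + midday rerun + local-news insert, reaches only 471.

486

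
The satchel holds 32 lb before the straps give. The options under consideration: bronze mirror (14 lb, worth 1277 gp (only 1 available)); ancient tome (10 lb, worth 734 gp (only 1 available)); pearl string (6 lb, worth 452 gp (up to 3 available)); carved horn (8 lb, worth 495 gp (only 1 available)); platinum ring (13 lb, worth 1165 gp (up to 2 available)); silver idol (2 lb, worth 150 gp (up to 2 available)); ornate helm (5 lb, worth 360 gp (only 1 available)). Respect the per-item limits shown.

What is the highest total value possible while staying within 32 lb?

The ratio heuristic lands on bronze mirror + platinum ring + 2×silver idol (2742) but leaves 1 lb idle.
Dropping 2×silver idol frees 4 lb; slotting in ornate helm (5 lb) lifts the total to 2802 at 32 lb.
Nothing else within 32 lb beats 2802.

2802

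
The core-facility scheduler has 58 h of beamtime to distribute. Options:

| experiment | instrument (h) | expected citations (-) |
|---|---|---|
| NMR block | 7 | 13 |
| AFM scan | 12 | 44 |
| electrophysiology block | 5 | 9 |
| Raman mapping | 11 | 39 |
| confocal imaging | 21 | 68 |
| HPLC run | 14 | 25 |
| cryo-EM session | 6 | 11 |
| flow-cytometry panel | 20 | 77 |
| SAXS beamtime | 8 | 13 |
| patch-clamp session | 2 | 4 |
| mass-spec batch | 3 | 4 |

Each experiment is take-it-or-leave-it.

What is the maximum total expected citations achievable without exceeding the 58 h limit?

198

A density-first pass picks NMR block + AFM scan + Raman mapping + cryo-EM session + flow-cytometry panel + patch-clamp session — 188 at 58 h.
But AFM scan + electrophysiology block + confocal imaging + flow-cytometry panel fits in 58 h and reaches 198.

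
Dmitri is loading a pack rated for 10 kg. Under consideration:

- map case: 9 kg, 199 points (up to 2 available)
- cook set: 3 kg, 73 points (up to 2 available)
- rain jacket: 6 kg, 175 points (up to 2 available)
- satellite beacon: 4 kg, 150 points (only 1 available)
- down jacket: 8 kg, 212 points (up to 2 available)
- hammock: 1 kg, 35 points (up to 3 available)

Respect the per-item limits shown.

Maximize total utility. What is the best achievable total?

328

The ratio ordering already packs tightly: cook set + satellite beacon + 3×hammock, 10 kg, 328.
No other feasible combination exceeds 328.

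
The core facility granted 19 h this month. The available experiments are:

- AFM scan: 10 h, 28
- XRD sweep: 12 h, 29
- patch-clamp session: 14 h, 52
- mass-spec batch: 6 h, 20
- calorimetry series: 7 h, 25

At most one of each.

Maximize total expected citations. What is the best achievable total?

54

The ratio heuristic lands on patch-clamp session (52) but leaves 5 h idle.
Replace patch-clamp session with XRD sweep + calorimetry series: the trade gains 2 net, giving 54 at 19 h.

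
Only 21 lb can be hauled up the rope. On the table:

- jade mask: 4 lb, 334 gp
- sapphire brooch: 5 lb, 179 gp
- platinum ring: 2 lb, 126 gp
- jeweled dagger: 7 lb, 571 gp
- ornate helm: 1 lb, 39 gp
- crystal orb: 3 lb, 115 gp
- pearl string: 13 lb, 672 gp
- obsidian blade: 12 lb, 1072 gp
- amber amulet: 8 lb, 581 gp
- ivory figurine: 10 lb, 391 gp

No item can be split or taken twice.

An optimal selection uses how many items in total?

3

Best achievable value is 1769.
platinum ring + jeweled dagger + obsidian blade hits 1769 at 21 lb.
Every optimal selection uses 3 items.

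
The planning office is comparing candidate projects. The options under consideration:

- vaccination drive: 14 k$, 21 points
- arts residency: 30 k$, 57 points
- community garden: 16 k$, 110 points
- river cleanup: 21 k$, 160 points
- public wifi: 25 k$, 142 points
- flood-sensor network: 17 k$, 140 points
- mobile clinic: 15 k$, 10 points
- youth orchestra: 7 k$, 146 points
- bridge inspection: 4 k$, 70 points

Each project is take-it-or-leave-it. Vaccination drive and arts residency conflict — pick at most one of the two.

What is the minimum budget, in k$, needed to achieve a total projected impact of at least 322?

27

Need the lightest bundle worth ≥ 322.
community garden + youth orchestra + bridge inspection: 326 projected impact at 27 k$.
Any bundle with less than 27 k$ falls short of 322.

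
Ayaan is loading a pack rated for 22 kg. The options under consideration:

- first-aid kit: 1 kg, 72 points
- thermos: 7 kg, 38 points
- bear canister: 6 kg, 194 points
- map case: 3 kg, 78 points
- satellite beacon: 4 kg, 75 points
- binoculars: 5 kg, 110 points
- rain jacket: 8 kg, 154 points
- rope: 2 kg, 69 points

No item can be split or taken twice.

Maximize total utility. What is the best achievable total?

599

Greedy by ratio would take first-aid kit + bear canister + map case + satellite beacon + binoculars + rope: 21 kg used, total 598.
Dropping map case and satellite beacon frees 7 kg; slotting in rain jacket (8 kg) lifts the total to 599 at 22 kg.
The closest alternative, first-aid kit + bear canister + map case + satellite beacon + binoculars + rope, reaches only 598.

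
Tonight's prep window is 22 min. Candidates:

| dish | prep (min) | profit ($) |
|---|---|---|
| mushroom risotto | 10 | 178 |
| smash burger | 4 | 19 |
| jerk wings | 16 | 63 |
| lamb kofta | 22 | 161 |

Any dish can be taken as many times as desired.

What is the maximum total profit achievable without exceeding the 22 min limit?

356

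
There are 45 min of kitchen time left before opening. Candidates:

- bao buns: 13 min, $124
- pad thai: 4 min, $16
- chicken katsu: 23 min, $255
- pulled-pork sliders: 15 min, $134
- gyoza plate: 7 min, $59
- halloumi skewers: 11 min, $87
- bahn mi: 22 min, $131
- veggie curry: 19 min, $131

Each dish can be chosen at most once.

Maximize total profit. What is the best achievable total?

By profit per min: chicken katsu 11.09, bao buns 9.54, pulled-pork sliders 8.93 lead.
The ratio heuristic lands on bao buns + chicken katsu + gyoza plate (438) but leaves 2 min idle.
The 13 min tied up in bao buns is better spent on pulled-pork sliders — total rises to 448 (45 min).
Next best is bao buns + chicken katsu + gyoza plate at 438 (43 min) — short by 10.

448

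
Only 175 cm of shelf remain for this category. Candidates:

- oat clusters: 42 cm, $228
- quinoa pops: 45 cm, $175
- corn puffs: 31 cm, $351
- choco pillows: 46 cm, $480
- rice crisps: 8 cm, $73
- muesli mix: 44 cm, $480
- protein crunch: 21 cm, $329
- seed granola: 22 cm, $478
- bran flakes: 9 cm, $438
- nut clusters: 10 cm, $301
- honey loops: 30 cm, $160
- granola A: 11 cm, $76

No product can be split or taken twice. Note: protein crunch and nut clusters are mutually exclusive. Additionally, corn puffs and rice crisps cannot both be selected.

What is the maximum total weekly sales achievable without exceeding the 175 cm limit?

By weekly sales per cm: bran flakes 48.67, nut clusters 30.10, seed granola 21.73 lead.
Corn puffs + choco pillows + muesli mix + seed granola + bran flakes + nut clusters + granola A uses 173 of the 175 cm and totals 2604.
No other feasible combination exceeds 2604.

2604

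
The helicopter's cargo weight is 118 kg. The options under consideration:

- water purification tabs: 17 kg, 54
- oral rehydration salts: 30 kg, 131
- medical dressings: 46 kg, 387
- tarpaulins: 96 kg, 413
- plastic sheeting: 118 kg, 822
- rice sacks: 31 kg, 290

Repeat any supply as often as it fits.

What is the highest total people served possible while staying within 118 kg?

967

Filling by ratio: water purification tabs + 3×rice sacks for 924, with 8 kg left unused.
Dropping water purification tabs and rice sacks frees 48 kg; slotting in medical dressings (46 kg) lifts the total to 967 at 108 kg.
Nothing else within 118 kg beats 967.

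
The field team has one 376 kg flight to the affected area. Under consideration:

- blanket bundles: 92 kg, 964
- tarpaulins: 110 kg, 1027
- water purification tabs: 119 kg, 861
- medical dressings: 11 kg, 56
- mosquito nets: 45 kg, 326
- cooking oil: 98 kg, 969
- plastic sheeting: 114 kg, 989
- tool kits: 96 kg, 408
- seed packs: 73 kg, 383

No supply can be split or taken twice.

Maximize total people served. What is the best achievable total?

By people served per kg: blanket bundles 10.48, cooking oil 9.89, tarpaulins 9.34 lead.
The ratio heuristic lands on blanket bundles + tarpaulins + medical dressings + mosquito nets + cooking oil (3342) but leaves 20 kg idle.
Replace cooking oil with plastic sheeting: the trade gains 20 net, giving 3362 at 372 kg.
Runner-up blanket bundles + tarpaulins + cooking oil + seed packs tops out at 3343.

3362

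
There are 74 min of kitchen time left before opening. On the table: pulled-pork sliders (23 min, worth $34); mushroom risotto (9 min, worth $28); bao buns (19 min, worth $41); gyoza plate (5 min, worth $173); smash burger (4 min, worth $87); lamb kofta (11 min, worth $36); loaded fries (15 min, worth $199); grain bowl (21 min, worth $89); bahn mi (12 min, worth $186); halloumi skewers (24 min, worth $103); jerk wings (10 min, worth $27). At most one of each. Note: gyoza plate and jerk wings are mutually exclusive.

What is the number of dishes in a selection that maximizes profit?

Best achievable profit is 784.
One optimal bundle: gyoza plate + smash burger + lamb kofta + loaded fries + bahn mi + halloumi skewers (71 min).
Every optimal selection uses 6 dishes.

6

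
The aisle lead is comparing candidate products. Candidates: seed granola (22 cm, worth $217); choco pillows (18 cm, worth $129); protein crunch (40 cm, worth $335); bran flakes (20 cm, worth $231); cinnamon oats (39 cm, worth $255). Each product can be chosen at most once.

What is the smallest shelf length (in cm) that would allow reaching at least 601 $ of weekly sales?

77

Look for the lowest-shelf combination reaching 601.
choco pillows + bran flakes + cinnamon oats: 615 weekly sales at 77 cm.
Below 77 cm the best achievable stays under 601.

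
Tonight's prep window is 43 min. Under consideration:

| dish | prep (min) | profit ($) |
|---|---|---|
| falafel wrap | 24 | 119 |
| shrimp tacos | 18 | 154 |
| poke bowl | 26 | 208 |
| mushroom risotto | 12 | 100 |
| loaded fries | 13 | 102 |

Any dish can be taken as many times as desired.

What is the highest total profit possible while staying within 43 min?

356

Ranking by ratio (profit/min): shrimp tacos 8.56, mushroom risotto 8.33, poke bowl 8.00.
Taking the top-ratio dishes first gives 2×shrimp tacos for 308 (36 min).
Replace shrimp tacos with mushroom risotto + loaded fries: the trade gains 48 net, giving 356 at 43 min.
Nothing else within 43 min beats 356.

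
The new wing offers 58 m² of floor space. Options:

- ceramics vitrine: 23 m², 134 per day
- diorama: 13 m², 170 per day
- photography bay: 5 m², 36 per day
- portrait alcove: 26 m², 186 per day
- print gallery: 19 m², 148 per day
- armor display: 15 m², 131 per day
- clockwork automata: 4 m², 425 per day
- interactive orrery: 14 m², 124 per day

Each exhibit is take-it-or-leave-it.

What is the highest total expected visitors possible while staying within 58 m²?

912

A density-first pass picks diorama + photography bay + armor display + clockwork automata + interactive orrery — 886 at 51 m².
Replace photography bay and interactive orrery with portrait alcove: the trade gains 26 net, giving 912 at 58 m².
Next best is diorama + photography bay + print gallery + armor display + clockwork automata at 910 (56 m²) — short by 2.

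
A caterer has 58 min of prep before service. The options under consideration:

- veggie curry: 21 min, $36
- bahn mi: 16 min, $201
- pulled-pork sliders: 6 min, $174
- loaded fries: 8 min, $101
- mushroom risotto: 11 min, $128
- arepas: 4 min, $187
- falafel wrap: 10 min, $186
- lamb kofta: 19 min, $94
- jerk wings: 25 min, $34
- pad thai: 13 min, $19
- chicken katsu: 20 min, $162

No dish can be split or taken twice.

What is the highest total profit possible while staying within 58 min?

Bahn mi + pulled-pork sliders + loaded fries + mushroom risotto + arepas + falafel wrap uses 55 of the 58 min and totals 977.
Next best is bahn mi + pulled-pork sliders + arepas + falafel wrap + chicken katsu at 910 (56 min) — short by 67.

977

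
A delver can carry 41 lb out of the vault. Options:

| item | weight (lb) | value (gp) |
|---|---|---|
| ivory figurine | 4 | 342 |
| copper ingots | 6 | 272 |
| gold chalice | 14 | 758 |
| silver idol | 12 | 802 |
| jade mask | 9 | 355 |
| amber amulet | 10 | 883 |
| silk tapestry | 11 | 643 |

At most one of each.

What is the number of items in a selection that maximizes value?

4

The maximum value within 41 lb is 2785.
ivory figurine + gold chalice + silver idol + amber amulet hits 2785 at 40 lb.
Every optimal selection uses 4 items.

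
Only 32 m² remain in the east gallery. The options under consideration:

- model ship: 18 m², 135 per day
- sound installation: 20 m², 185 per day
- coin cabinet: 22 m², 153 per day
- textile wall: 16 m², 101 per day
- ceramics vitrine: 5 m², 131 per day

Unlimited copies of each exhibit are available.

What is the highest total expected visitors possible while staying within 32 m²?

786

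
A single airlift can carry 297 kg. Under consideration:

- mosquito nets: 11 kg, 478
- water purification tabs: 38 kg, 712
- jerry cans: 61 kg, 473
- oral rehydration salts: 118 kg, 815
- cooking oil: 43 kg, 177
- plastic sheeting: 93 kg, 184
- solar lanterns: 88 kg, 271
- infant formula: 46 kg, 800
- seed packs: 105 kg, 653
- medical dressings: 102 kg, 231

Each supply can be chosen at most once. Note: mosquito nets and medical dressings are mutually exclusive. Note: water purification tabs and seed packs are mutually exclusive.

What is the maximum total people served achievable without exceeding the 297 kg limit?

Best packing: mosquito nets + water purification tabs + jerry cans + oral rehydration salts + infant formula — 274 kg, 3278 total.
Next best is mosquito nets + water purification tabs + oral rehydration salts + cooking oil + infant formula at 2982 (256 kg) — short by 296.

3278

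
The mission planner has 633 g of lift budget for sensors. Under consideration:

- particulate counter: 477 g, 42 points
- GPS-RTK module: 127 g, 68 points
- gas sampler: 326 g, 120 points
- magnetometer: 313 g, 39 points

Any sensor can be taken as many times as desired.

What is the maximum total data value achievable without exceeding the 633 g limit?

272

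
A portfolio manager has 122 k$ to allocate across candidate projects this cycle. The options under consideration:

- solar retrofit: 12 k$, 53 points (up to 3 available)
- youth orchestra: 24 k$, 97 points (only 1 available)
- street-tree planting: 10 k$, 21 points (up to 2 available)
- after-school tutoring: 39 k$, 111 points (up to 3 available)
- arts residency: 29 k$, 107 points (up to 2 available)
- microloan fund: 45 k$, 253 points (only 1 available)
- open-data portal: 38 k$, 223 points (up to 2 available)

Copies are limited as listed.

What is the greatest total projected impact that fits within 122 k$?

699

Microloan fund + 2×open-data portal uses 121 of the 122 k$ and totals 699.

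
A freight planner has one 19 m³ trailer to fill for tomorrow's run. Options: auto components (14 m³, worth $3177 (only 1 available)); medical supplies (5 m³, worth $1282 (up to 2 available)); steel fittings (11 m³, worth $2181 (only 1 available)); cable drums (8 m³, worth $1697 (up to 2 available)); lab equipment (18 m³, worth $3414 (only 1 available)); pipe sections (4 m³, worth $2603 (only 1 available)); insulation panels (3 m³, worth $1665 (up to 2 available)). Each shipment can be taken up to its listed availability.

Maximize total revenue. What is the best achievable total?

By revenue per m³: pipe sections 650.75, insulation panels 555.00, medical supplies 256.40, auto components 226.93 lead.
Taking the top-ratio shipments first gives medical supplies + pipe sections + 2×insulation panels for 7215 (15 m³).
The 5 m³ tied up in medical supplies is better spent on cable drums — total rises to 7630 (18 m³).

7630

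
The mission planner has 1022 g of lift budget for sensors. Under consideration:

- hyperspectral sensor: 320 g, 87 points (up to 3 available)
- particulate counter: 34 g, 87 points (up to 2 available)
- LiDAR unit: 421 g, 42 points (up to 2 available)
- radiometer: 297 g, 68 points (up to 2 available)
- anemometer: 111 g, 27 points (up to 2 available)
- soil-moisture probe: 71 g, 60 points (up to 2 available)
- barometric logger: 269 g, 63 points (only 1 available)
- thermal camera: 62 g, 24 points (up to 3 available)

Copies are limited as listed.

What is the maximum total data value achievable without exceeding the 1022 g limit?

521

Filling by ratio: hyperspectral sensor + 2×particulate counter + 2×anemometer + 2×soil-moisture probe + 3×thermal camera for 507, with 84 g left unused.
Replace 2×anemometer with radiometer: the trade gains 14 net, giving 521 at 1013 g.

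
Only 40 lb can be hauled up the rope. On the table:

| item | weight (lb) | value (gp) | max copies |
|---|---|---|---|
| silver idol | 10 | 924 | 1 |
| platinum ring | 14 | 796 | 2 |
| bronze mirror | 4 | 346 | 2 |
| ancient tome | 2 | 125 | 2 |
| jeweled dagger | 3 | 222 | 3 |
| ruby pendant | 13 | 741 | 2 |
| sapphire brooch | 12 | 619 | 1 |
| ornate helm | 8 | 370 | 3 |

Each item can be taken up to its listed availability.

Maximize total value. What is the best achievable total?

3023

By value per lb: silver idol 92.40, bronze mirror 86.50, jeweled dagger 74.00 lead.
The ratio heuristic lands on silver idol + 2×bronze mirror + 2×ancient tome + 3×jeweled dagger + ornate helm (2902) but leaves 1 lb idle.
Replace 2×ancient tome and ornate helm with ruby pendant: the trade gains 121 net, giving 3023 at 40 lb.
Every other selection either busts 40 lb or exceeds an availability limit or fails to beat 3023.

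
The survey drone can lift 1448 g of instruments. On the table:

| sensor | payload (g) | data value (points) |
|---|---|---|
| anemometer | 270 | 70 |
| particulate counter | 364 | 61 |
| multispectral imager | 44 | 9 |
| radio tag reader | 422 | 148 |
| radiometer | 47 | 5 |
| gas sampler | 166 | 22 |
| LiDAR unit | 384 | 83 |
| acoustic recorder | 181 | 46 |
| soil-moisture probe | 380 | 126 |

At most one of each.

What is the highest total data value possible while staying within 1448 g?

412

By data value per g: radio tag reader 0.35, soil-moisture probe 0.33, anemometer 0.26, acoustic recorder 0.25 lead.
Filling by ratio: anemometer + multispectral imager + radio tag reader + radiometer + acoustic recorder + soil-moisture probe for 404, with 104 g left unused.
The 91 g tied up in multispectral imager and radiometer is better spent on gas sampler — total rises to 412 (1419 g).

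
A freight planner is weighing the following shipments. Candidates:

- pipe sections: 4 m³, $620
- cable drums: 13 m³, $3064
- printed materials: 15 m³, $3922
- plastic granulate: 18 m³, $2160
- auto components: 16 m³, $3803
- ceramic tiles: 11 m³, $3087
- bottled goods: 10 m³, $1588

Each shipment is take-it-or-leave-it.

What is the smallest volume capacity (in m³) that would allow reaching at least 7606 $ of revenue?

Minimise m³ subject to total revenue ≥ 7606.
pipe sections + printed materials + ceramic tiles: 7629 revenue at 30 m³.
Below 30 m³ the best achievable stays under 7606.

30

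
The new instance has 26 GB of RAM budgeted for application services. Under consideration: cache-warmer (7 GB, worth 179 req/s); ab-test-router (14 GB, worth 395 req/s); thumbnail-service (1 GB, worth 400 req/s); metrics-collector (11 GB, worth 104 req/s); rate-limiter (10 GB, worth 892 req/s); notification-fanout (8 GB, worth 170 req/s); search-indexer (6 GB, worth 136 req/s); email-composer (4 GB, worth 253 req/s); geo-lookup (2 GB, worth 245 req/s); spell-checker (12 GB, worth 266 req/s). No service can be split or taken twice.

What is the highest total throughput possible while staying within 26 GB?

Best packing: cache-warmer + thumbnail-service + rate-limiter + email-composer + geo-lookup — 24 GB, 1969 total.
Next best is thumbnail-service + rate-limiter + notification-fanout + email-composer + geo-lookup at 1960 (25 GB) — short by 9.

1969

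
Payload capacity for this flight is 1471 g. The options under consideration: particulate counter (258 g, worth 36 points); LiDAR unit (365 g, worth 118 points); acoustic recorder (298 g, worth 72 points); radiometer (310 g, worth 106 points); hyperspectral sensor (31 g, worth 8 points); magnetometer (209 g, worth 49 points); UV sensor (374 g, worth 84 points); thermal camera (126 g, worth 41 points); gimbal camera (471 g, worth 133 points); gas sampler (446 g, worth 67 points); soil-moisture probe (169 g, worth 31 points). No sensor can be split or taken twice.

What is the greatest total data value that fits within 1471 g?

429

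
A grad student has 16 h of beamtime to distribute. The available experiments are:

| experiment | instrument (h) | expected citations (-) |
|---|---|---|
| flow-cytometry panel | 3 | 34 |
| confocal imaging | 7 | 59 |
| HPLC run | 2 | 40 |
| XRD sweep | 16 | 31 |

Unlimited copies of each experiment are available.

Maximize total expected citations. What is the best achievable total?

By expected citations per h: HPLC run 20.00, flow-cytometry panel 11.33, confocal imaging 8.43 lead.
Best packing: 8×HPLC run — 16 h, 320 total.
That's the maximum — no swap from here does better than 320.

320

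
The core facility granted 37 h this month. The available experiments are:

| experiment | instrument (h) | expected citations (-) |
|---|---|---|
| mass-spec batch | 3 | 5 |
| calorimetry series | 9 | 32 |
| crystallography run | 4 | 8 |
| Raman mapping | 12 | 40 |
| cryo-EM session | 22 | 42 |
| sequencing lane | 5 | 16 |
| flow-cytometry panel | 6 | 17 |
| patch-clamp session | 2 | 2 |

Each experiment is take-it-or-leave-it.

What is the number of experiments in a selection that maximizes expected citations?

Optimal total is 113.
One optimal bundle: calorimetry series + crystallography run + Raman mapping + sequencing lane + flow-cytometry panel (36 h).
All optima have 5 experiments.

5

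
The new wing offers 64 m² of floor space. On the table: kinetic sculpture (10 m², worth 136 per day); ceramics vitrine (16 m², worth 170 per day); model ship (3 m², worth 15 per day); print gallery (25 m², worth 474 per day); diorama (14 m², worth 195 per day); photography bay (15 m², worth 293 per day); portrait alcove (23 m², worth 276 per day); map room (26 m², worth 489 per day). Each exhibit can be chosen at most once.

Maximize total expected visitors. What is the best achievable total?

1114

Ranking by ratio (expected visitors/m²): photography bay 19.53, print gallery 18.96, map room 18.81.
Taking the top-ratio exhibits first gives kinetic sculpture + print gallery + diorama + photography bay for 1098 (64 m²).
Dropping diorama and photography bay frees 29 m²; slotting in model ship + map room (29 m²) lifts the total to 1114 at 64 m².
The closest alternative, kinetic sculpture + print gallery + map room, reaches only 1099.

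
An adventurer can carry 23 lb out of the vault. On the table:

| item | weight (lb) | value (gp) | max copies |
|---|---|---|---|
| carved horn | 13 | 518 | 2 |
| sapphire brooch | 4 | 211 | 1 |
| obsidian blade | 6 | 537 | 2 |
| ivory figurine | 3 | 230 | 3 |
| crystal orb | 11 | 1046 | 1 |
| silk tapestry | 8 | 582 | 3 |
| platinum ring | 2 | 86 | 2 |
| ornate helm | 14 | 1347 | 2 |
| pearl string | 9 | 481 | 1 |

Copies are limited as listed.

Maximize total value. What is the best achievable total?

Taking the top-ratio items first gives obsidian blade + ivory figurine + ornate helm for 2114 (23 lb).
Replace ivory figurine and ornate helm with obsidian blade + crystal orb: the trade gains 6 net, giving 2120 at 23 lb.

2120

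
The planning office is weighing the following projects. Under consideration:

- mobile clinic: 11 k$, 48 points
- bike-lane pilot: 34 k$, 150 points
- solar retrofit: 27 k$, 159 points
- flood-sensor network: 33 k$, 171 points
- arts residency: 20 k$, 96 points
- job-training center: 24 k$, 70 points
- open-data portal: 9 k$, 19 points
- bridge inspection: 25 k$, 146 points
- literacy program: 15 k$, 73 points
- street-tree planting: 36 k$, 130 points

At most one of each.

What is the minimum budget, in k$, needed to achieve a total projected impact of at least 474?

85

Look for the lowest-budget combination reaching 474.
solar retrofit + flood-sensor network + bridge inspection: 476 projected impact at 85 k$.
No combination under 85 k$ hits 474.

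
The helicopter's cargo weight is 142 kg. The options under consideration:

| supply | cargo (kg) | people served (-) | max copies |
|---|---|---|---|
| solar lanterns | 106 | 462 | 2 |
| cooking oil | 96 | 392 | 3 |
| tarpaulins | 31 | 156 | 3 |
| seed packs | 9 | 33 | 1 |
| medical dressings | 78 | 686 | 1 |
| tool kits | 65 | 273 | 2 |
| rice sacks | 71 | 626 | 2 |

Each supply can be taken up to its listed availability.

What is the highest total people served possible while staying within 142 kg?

Density check — rice sacks 8.82, medical dressings 8.79, tarpaulins 5.03 are the best per kg.
2×rice sacks uses 142 of the 142 kg and totals 1252.
Nothing else within 142 kg beats 1252.

1252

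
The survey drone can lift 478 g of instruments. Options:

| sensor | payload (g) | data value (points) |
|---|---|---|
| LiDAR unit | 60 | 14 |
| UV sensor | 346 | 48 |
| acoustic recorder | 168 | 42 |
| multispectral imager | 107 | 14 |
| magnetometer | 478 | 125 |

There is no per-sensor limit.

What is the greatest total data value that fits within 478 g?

Ranking by ratio (data value/g): magnetometer 0.26, acoustic recorder 0.25, LiDAR unit 0.23.
Magnetometer uses 478 of the 478 g and totals 125.
Every other selection either busts 478 g or fails to beat 125.

125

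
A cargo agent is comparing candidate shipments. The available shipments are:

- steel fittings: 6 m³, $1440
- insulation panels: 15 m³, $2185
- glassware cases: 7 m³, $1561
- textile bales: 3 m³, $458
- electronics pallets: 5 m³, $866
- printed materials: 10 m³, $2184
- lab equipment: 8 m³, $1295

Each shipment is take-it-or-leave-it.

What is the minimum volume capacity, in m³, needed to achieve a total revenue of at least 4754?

Look for the lowest-volume combination reaching 4754.
Taking steel fittings + glassware cases + printed materials gives 5185 (≥ 4754) for 23 m³.
Below 23 m³ the best achievable stays under 4754.

23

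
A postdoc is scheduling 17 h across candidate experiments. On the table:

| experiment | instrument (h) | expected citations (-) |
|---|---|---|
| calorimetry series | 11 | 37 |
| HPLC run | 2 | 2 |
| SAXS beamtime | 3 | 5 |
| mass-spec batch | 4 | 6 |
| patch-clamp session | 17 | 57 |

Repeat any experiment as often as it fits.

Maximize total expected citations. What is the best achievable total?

57

Density check — calorimetry series 3.36, patch-clamp session 3.35, SAXS beamtime 1.67 are the best per h.
Greedy by ratio would take calorimetry series + 2×SAXS beamtime: 17 h used, total 47.
The 17 h tied up in calorimetry series and 2×SAXS beamtime is better spent on patch-clamp session — total rises to 57 (17 h).
That's the maximum — no swap from here does better than 57.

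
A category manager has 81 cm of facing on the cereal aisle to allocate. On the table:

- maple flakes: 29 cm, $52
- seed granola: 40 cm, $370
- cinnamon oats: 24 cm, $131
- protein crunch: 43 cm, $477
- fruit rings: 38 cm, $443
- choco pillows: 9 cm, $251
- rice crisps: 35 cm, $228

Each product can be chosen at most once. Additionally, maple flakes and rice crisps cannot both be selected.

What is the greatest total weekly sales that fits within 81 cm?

Greedy by ratio would take cinnamon oats + fruit rings + choco pillows: 71 cm used, total 825.
Replace cinnamon oats and choco pillows with protein crunch: the trade gains 95 net, giving 920 at 81 cm.

920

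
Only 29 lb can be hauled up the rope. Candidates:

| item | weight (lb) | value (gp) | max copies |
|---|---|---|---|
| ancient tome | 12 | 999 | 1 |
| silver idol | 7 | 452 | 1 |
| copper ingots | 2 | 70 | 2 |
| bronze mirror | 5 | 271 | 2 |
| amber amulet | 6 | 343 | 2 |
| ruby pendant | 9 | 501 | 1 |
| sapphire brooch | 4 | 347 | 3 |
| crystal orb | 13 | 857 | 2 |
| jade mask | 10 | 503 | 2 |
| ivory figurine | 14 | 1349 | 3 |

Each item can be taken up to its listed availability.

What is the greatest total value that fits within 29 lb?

2698

The ratio ordering already packs tightly: 2×ivory figurine, 28 lb, 2698.
No other feasible combination exceeds 2698.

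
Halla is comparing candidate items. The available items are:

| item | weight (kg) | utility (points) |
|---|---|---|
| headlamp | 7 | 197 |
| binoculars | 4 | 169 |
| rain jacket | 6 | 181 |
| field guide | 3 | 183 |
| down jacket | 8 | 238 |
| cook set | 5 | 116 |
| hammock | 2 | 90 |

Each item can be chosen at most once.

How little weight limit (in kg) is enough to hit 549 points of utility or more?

Look for the lowest-weight combination reaching 549.
Taking headlamp + binoculars + field guide gives 549 (≥ 549) for 14 kg.
No combination under 14 kg hits 549.

14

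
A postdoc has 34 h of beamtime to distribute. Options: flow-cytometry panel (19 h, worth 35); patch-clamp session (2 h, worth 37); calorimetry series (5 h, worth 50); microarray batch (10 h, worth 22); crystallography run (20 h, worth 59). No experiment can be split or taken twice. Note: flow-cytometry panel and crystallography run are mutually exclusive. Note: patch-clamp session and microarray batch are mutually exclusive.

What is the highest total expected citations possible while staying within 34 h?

146

Taking patch-clamp session + calorimetry series + crystallography run: 27 h used, 146 in expected citations.
Every other selection either busts 34 h or breaks a pairing rule or fails to beat 146.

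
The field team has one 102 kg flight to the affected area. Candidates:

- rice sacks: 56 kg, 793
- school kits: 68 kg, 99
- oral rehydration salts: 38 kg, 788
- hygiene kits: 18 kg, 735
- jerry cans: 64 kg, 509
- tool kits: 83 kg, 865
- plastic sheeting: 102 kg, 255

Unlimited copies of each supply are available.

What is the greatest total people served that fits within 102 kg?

The ratio ordering already packs tightly: 5×hygiene kits, 90 kg, 3675.

3675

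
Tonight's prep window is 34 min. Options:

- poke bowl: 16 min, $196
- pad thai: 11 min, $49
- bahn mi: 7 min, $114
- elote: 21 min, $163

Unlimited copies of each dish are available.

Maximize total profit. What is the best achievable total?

Density check — bahn mi 16.29, poke bowl 12.25, elote 7.76 are the best per min.
4×bahn mi uses 28 of the 34 min and totals 456.

456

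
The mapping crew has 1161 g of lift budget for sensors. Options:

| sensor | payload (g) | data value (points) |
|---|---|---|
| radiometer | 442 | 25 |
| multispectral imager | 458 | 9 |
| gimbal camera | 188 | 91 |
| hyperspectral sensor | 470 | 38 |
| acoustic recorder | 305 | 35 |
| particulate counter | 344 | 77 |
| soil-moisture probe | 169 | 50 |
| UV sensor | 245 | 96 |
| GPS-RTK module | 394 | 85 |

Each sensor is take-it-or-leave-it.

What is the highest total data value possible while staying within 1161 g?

Density check — gimbal camera 0.48, UV sensor 0.39, soil-moisture probe 0.30 are the best per g.
Greedy by ratio would take gimbal camera + particulate counter + soil-moisture probe + UV sensor: 946 g used, total 314.
Replace particulate counter with GPS-RTK module: the trade gains 8 net, giving 322 at 996 g.
The closest alternative, gimbal camera + particulate counter + soil-moisture probe + UV sensor, reaches only 314.

322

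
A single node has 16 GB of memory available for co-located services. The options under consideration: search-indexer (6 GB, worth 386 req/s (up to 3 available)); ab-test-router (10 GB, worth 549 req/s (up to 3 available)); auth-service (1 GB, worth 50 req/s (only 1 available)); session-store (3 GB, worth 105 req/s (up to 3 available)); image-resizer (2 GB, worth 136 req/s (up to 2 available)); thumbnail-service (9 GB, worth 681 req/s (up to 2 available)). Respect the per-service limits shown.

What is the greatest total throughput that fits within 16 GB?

Ranking by ratio (throughput/GB): thumbnail-service 75.67, image-resizer 68.00, search-indexer 64.33.
Taking the top-ratio services first gives auth-service + 2×image-resizer + thumbnail-service for 1003 (14 GB).
Replace 2×image-resizer with search-indexer: the trade gains 114 net, giving 1117 at 16 GB.
That's the maximum — no swap from here does better than 1117.

1117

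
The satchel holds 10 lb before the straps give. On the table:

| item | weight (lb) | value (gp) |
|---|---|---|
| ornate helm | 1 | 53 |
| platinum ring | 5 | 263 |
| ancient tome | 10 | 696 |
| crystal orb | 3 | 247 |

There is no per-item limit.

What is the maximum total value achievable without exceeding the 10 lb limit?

Ornate helm + 3×crystal orb uses 10 of the 10 lb and totals 794.

794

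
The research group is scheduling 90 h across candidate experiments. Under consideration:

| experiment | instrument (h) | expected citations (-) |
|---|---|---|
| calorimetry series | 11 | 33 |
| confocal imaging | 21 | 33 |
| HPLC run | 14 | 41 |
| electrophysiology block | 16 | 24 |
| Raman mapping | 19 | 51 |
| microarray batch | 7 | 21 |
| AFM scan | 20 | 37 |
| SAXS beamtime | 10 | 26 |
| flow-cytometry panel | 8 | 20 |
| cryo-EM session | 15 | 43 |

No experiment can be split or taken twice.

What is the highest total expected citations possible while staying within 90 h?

235

By expected citations per h: calorimetry series 3.00, microarray batch 3.00, HPLC run 2.93 lead.
Best packing: calorimetry series + HPLC run + Raman mapping + microarray batch + SAXS beamtime + flow-cytometry panel + cryo-EM session — 84 h, 235 total.
The closest alternative, calorimetry series + HPLC run + electrophysiology block + Raman mapping + microarray batch + flow-cytometry panel + cryo-EM session, reaches only 233.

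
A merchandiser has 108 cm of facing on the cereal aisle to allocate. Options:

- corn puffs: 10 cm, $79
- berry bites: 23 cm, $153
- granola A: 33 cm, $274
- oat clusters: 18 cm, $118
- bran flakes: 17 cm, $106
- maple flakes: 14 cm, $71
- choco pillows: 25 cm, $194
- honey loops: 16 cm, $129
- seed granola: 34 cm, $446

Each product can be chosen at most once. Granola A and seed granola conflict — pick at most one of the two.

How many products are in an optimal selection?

5

Best achievable weekly sales is 1001.
One optimal bundle: corn puffs + berry bites + choco pillows + honey loops + seed granola (108 cm).
All optima have 5 products.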